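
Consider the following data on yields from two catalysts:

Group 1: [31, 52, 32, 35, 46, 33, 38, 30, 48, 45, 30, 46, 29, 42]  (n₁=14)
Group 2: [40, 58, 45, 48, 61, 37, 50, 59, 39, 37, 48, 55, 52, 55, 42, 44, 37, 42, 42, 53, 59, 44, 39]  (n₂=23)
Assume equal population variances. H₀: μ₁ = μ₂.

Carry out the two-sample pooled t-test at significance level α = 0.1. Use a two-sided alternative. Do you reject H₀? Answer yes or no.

x̄₁=38.357, s₁=7.919, n₁=14
x̄₂=47.217, s₂=7.914, n₂=23
s_p² = [13·7.919² + 22·7.914²]/35 = 62.6608
SE = √(s_p²·(1/14+1/23)) = 2.6833
t = (38.357−47.217)/2.6833 = -3.3020
df = 35
p-value (two-sided) = 0.00222
At α=0.1: p < α → reject H₀

reject H₀: yes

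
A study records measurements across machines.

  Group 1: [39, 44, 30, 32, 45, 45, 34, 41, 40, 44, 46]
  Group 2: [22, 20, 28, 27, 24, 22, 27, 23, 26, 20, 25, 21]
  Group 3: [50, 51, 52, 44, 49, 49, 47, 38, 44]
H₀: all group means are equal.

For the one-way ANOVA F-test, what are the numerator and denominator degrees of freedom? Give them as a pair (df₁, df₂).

k = 3 groups, N = 32 total
df = (k−1, N−k) = (3−1, 32−3) = (2, 29)

degrees of freedom = [2, 29]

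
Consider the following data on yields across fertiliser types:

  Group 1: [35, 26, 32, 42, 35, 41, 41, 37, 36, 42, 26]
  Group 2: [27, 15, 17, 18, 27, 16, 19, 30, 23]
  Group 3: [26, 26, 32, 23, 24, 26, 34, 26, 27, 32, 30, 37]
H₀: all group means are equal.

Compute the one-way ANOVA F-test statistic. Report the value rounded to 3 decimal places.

Group means [35.73, 21.33, 28.58], grand mean 29.000
SSB = Σnᵢ(x̄ᵢ−x̄)² = 1028.902; SSW = ΣΣ(x−x̄ᵢ)² = 793.098
MSB = 1028.902/2 = 514.4508; MSW = 793.098/29 = 27.3482
F = MSB/MSW = 18.8111
df = (2, 29)

test statistic = 18.811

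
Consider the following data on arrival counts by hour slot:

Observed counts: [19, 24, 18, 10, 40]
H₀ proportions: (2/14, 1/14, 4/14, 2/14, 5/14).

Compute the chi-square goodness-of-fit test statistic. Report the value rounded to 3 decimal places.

test statistic = 41.297

n = 111; E_i = n·p_i = [15.86, 7.93, 31.71, 15.86, 39.64]
χ² = (19−15.86)²/15.86 + (24−7.93)²/7.93 + (18−31.71)²/31.71 + (10−15.86)²/15.86 + (40−39.64)²/39.64 = 41.2973
df = 4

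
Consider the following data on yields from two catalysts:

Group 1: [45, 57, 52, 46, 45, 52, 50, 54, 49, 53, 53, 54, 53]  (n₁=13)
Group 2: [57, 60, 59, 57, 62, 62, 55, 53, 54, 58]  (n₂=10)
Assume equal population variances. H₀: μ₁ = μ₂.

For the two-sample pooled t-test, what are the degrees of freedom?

degrees of freedom = 21

df = n₁ + n₂ − 2 = 13 + 10 − 2 = 21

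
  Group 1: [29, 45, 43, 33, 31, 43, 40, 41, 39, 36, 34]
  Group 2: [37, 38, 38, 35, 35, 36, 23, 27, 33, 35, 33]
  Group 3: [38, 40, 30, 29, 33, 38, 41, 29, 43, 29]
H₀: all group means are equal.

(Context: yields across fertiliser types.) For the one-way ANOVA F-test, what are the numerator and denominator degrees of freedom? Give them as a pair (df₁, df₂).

k = 3 groups, N = 32 total
df = (k−1, N−k) = (3−1, 32−3) = (2, 29)

degrees of freedom = [2, 29]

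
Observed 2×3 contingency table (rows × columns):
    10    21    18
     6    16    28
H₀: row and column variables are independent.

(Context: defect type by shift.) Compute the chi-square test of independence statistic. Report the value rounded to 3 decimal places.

test statistic = 3.840

Row totals [49, 50], col totals [16, 37, 46], n=99
χ² = (10−7.92)²/7.92 + (21−18.31)²/18.31 + (18−22.77)²/22.77 + (6−8.08)²/8.08 + (16−18.69)²/18.69 + (28−23.23)²/23.23 = 3.8399
df = 2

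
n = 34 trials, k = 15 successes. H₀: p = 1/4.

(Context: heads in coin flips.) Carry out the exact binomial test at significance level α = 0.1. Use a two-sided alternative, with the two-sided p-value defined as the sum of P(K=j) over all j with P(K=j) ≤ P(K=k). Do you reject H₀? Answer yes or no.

reject H₀: yes

Exact binomial: n=34, k=15, p₀=1/4=0.2500
P(X=j) = C(n,j)·p₀^j·(1−p₀)^(n−j); p = Σ P(X=j) over j with P(X=j) ≤ P(X=15)
p-value (two-sided) = 0.01588
At α=0.1: p < α → reject H₀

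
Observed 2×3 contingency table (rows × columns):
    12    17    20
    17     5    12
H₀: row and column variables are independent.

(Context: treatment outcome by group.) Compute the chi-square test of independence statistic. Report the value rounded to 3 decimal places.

test statistic = 6.923

Row totals [49, 34], col totals [29, 22, 32], n=83
χ² = (12−17.12)²/17.12 + (17−12.99)²/12.99 + (20−18.89)²/18.89 + (17−11.88)²/11.88 + (5−9.01)²/9.01 + (12−13.11)²/13.11 = 6.9228
df = 2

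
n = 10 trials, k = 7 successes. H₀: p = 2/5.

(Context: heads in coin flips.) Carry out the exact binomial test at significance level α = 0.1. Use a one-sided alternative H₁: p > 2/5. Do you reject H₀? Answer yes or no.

reject H₀: yes

Exact binomial: n=10, k=7, p₀=2/5=0.4000
P(X≥7) from Σ C(n,i)·p₀^i·(1−p₀)^(n−i)
p-value (one-sided, H₁ greater) = 0.05476
At α=0.1: p < α → reject H₀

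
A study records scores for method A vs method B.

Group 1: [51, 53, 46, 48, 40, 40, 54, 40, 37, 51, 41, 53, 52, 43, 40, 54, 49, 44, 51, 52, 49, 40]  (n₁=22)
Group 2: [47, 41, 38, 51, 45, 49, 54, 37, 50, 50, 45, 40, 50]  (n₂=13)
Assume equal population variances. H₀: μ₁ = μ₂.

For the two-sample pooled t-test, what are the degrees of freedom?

df = n₁ + n₂ − 2 = 22 + 13 − 2 = 33

degrees of freedom = 33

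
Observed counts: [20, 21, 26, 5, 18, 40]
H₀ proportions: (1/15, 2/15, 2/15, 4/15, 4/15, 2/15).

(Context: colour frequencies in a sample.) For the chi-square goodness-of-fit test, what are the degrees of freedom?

df = k − 1 = 6 − 1 = 5

degrees of freedom = 5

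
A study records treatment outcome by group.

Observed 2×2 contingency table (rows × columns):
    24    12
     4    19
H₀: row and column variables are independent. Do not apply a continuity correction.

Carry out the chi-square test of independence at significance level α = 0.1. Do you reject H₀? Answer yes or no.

Row totals [36, 23], col totals [28, 31], n=59
χ² = (24−17.08)²/17.08 + (12−18.92)²/18.92 + (4−10.92)²/10.92 + (19−12.08)²/12.08 = 13.6654
df = 1
p-value (upper-tail) = 0.00022
At α=0.1: p < α → reject H₀

reject H₀: yes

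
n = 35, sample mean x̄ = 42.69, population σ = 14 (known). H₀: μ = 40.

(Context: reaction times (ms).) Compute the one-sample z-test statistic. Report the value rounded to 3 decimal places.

test statistic = 1.137

SE = σ/√n = 14/√35 = 2.3664
z = (x̄−μ₀)/SE = (42.69−40)/2.3664 = 1.1367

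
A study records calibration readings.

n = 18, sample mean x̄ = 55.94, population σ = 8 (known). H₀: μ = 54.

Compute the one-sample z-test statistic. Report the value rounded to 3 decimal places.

SE = σ/√n = 8/√18 = 1.8856
z = (x̄−μ₀)/SE = (55.94−54)/1.8856 = 1.0288

test statistic = 1.029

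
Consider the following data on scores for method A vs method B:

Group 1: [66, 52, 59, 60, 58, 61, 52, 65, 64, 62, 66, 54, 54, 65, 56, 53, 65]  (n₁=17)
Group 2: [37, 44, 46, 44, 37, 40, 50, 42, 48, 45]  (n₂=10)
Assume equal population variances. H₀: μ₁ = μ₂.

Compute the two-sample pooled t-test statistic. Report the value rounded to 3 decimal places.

x̄₁=59.529, s₁=5.210, n₁=17
x̄₂=43.300, s₂=4.347, n₂=10
s_p² = [16·5.210² + 9·4.347²]/25 = 24.1734
SE = √(s_p²·(1/17+1/10)) = 1.9594
t = (59.529−43.300)/1.9594 = 8.2828
df = 25

test statistic = 8.283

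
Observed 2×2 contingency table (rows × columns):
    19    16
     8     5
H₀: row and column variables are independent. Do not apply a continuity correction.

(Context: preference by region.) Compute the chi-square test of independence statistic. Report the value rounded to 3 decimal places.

test statistic = 0.203

Row totals [35, 13], col totals [27, 21], n=48
χ² = (19−19.69)²/19.69 + (16−15.31)²/15.31 + (8−7.31)²/7.31 + (5−5.69)²/5.69 = 0.2026
df = 1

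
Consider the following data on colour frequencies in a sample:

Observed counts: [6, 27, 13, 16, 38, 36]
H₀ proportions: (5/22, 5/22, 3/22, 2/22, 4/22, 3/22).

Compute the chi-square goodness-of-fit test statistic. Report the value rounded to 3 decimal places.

n = 136; E_i = n·p_i = [30.91, 30.91, 18.55, 12.36, 24.73, 18.55]
χ² = (6−30.91)²/30.91 + (27−30.91)²/30.91 + (13−18.55)²/18.55 + (16−12.36)²/12.36 + (38−24.73)²/24.73 + (36−18.55)²/18.55 = 46.8480
df = 5

test statistic = 46.848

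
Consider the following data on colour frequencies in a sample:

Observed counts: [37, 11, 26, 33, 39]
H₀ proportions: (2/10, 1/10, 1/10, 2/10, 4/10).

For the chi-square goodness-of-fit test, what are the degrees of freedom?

df = k − 1 = 5 − 1 = 4

degrees of freedom = 4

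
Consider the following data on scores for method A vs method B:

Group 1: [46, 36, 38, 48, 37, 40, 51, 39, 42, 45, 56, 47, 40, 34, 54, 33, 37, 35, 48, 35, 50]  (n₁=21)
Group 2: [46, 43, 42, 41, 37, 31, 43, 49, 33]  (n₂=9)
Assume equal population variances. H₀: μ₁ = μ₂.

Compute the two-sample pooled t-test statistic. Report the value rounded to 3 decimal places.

test statistic = 0.706

x̄₁=42.429, s₁=6.947, n₁=21
x̄₂=40.556, s₂=5.876, n₂=9
s_p² = [20·6.947² + 8·5.876²]/28 = 44.3345
SE = √(s_p²·(1/21+1/9)) = 2.6528
t = (42.429−40.556)/2.6528 = 0.7061
df = 28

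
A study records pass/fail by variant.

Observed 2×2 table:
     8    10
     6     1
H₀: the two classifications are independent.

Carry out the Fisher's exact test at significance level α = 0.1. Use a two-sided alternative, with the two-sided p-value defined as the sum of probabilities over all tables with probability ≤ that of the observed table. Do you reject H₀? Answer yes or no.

Margins: r₁=18, r₂=7, c₁=14, c₂=11, n=25
p_obs = C(18,8)·C(7,6)/C(25,14); sum pmf over tables with pmf ≤ p_obs
p-value (two-sided) = 0.09000
At α=0.1: p < α → reject H₀

reject H₀: yes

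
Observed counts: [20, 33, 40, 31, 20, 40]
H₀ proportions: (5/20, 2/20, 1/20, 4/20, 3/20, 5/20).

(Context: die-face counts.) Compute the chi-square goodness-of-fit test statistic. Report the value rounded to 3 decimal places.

n = 184; E_i = n·p_i = [46.00, 18.40, 9.20, 36.80, 27.60, 46.00]
χ² = (20−46.00)²/46.00 + (33−18.40)²/18.40 + (40−9.20)²/9.20 + (31−36.80)²/36.80 + (20−27.60)²/27.60 + (40−46.00)²/46.00 = 133.1830
df = 5

test statistic = 133.183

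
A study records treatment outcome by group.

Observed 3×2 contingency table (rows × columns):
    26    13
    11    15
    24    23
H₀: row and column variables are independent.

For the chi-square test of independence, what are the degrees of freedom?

df = (r−1)(c−1) = (3−1)·(2−1) = 2

degrees of freedom = 2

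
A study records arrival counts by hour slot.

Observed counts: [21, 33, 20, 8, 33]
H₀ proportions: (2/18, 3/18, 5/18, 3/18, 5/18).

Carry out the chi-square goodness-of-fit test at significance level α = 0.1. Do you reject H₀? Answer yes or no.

reject H₀: yes

n = 115; E_i = n·p_i = [12.78, 19.17, 31.94, 19.17, 31.94]
χ² = (21−12.78)²/12.78 + (33−19.17)²/19.17 + (20−31.94)²/31.94 + (8−19.17)²/19.17 + (33−31.94)²/31.94 = 26.2817
df = 4
p-value (upper-tail) = 0.00003
At α=0.1: p < α → reject H₀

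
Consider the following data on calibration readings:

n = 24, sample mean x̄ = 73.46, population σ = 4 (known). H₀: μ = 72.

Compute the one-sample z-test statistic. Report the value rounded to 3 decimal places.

SE = σ/√n = 4/√24 = 0.8165
z = (x̄−μ₀)/SE = (73.46−72)/0.8165 = 1.7881

test statistic = 1.788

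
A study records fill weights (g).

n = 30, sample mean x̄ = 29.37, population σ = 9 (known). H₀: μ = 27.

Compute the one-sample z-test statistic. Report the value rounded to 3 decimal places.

SE = σ/√n = 9/√30 = 1.6432
z = (x̄−μ₀)/SE = (29.37−27)/1.6432 = 1.4423

test statistic = 1.442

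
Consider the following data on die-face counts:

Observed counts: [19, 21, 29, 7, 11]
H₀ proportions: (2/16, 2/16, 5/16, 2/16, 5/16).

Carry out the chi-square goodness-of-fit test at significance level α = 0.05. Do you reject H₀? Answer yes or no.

reject H₀: yes

n = 87; E_i = n·p_i = [10.88, 10.88, 27.19, 10.88, 27.19]
χ² = (19−10.88)²/10.88 + (21−10.88)²/10.88 + (29−27.19)²/27.19 + (7−10.88)²/10.88 + (11−27.19)²/27.19 = 26.6368
df = 4
p-value (upper-tail) = 0.00002
At α=0.05: p < α → reject H₀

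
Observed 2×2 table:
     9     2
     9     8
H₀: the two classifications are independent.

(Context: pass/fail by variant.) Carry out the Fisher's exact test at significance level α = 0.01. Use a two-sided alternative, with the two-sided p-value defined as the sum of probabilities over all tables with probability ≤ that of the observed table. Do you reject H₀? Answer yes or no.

reject H₀: no

Margins: r₁=11, r₂=17, c₁=18, c₂=10, n=28
p_obs = C(11,9)·C(17,9)/C(28,18); sum pmf over tables with pmf ≤ p_obs
p-value (two-sided) = 0.22641
At α=0.01: p ≥ α → fail to reject H₀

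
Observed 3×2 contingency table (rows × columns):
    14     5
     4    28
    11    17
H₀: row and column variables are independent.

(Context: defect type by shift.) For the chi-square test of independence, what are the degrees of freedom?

degrees of freedom = 2

df = (r−1)(c−1) = (3−1)·(2−1) = 2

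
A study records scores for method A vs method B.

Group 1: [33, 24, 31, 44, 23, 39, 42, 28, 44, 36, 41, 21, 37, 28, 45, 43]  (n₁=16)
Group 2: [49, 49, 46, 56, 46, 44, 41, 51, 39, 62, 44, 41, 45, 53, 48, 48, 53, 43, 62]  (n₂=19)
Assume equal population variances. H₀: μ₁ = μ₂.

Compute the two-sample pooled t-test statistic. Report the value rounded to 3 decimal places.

x̄₁=34.938, s₁=8.209, n₁=16
x̄₂=48.421, s₂=6.526, n₂=19
s_p² = [15·8.209² + 18·6.526²]/33 = 53.8657
SE = √(s_p²·(1/16+1/19)) = 2.4903
t = (34.938−48.421)/2.4903 = -5.4144
df = 33

test statistic = -5.414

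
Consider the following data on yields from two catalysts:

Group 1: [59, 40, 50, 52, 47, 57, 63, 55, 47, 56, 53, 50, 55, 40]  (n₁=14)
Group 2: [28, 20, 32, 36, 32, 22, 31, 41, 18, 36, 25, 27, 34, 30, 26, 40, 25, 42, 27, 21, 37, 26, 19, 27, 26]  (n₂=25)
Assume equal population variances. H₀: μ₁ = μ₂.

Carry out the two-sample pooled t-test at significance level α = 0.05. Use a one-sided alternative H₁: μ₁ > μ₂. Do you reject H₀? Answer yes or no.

x̄₁=51.714, s₁=6.650, n₁=14
x̄₂=29.120, s₂=6.864, n₂=25
s_p² = [13·6.650² + 24·6.864²]/37 = 46.0945
SE = √(s_p²·(1/14+1/25)) = 2.2663
t = (51.714−29.120)/2.2663 = 9.9696
df = 37
p-value (one-sided, H₁ greater) = 0.00000
At α=0.05: p < α → reject H₀

reject H₀: yes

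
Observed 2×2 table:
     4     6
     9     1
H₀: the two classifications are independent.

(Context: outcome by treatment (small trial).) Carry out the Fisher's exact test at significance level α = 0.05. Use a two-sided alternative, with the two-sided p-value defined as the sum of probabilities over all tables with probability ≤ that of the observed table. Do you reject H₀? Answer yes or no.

Margins: r₁=10, r₂=10, c₁=13, c₂=7, n=20
p_obs = C(10,4)·C(10,9)/C(20,13); sum pmf over tables with pmf ≤ p_obs
p-value (two-sided) = 0.05728
At α=0.05: p ≥ α → fail to reject H₀

reject H₀: no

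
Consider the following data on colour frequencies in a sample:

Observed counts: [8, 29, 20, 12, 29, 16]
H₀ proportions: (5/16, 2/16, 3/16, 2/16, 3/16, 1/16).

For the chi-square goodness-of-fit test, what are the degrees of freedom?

df = k − 1 = 6 − 1 = 5

degrees of freedom = 5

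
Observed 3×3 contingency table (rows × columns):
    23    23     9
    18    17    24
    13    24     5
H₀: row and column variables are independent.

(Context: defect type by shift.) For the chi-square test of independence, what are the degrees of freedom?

degrees of freedom = 4

df = (r−1)(c−1) = (3−1)·(3−1) = 4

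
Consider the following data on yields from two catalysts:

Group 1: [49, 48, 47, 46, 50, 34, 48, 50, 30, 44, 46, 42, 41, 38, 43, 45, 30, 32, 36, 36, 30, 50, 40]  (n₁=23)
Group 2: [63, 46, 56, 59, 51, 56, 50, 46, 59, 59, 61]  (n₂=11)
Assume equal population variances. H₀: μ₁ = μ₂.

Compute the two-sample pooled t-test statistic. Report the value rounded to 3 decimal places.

test statistic = -5.555

x̄₁=41.522, s₁=6.967, n₁=23
x̄₂=55.091, s₂=5.941, n₂=11
s_p² = [22·6.967² + 10·5.941²]/32 = 44.3953
SE = √(s_p²·(1/23+1/11)) = 2.4426
t = (41.522−55.091)/2.4426 = -5.5553
df = 32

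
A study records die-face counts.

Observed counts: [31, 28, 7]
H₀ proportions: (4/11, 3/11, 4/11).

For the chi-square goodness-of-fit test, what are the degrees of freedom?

df = k − 1 = 3 − 1 = 2

degrees of freedom = 2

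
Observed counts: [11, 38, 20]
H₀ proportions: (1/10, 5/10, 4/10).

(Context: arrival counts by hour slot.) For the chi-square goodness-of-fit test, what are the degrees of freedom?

df = k − 1 = 3 − 1 = 2

degrees of freedom = 2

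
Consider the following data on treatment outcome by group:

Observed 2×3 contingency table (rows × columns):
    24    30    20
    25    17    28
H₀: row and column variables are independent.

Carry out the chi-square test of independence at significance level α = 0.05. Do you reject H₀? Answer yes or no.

reject H₀: no

Row totals [74, 70], col totals [49, 47, 48], n=144
χ² = (24−25.18)²/25.18 + (30−24.15)²/24.15 + (20−24.67)²/24.67 + (25−23.82)²/23.82 + (17−22.85)²/22.85 + (28−23.33)²/23.33 = 4.8421
df = 2
p-value (upper-tail) = 0.08883
At α=0.05: p ≥ α → fail to reject H₀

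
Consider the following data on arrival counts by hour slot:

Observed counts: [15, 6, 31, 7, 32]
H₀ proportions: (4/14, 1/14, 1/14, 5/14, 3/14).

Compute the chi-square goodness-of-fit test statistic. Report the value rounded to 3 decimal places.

test statistic = 125.059

n = 91; E_i = n·p_i = [26.00, 6.50, 6.50, 32.50, 19.50]
χ² = (15−26.00)²/26.00 + (6−6.50)²/6.50 + (31−6.50)²/6.50 + (7−32.50)²/32.50 + (32−19.50)²/19.50 = 125.0590
df = 4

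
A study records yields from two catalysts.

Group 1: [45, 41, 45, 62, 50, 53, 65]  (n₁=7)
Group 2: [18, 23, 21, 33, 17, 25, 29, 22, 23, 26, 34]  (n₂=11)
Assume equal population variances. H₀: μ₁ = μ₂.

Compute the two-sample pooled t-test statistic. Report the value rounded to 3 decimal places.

test statistic = 7.887

x̄₁=51.571, s₁=9.053, n₁=7
x̄₂=24.636, s₂=5.537, n₂=11
s_p² = [6·9.053² + 10·5.537²]/16 = 49.8912
SE = √(s_p²·(1/7+1/11)) = 3.4151
t = (51.571−24.636)/3.4151 = 7.8871
df = 16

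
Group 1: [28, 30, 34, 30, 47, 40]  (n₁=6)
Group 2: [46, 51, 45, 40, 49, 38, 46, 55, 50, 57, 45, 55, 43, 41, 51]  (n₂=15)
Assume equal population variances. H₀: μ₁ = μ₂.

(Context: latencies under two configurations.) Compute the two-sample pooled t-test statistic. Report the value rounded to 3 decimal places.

test statistic = -4.218

x̄₁=34.833, s₁=7.333, n₁=6
x̄₂=47.467, s₂=5.743, n₂=15
s_p² = [5·7.333² + 14·5.743²]/19 = 38.4509
SE = √(s_p²·(1/6+1/15)) = 2.9953
t = (34.833−47.467)/2.9953 = -4.2177
df = 19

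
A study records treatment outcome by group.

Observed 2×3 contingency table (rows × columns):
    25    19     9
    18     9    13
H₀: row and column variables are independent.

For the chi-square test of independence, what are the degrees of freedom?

degrees of freedom = 2

df = (r−1)(c−1) = (2−1)·(3−1) = 2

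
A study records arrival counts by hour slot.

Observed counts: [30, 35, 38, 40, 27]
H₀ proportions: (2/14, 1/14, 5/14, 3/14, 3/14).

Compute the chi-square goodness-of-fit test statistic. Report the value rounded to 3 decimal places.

n = 170; E_i = n·p_i = [24.29, 12.14, 60.71, 36.43, 36.43]
χ² = (30−24.29)²/24.29 + (35−12.14)²/12.14 + (38−60.71)²/60.71 + (40−36.43)²/36.43 + (27−36.43)²/36.43 = 55.6580
df = 4

test statistic = 55.658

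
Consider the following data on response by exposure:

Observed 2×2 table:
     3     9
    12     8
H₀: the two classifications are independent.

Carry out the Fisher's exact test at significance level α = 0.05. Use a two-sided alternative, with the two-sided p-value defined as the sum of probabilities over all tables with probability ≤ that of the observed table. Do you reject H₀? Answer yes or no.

Margins: r₁=12, r₂=20, c₁=15, c₂=17, n=32
p_obs = C(12,3)·C(20,12)/C(32,15); sum pmf over tables with pmf ≤ p_obs
p-value (two-sided) = 0.07587
At α=0.05: p ≥ α → fail to reject H₀

reject H₀: no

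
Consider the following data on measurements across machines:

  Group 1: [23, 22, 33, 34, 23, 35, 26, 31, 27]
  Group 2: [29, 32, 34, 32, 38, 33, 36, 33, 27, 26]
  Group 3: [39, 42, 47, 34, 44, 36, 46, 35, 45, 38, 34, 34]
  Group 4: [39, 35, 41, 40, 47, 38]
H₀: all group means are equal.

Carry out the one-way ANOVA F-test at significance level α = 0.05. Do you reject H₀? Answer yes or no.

reject H₀: yes

Group means [28.22, 32.00, 39.50, 40.00], grand mean 34.811
SSB = Σnᵢ(x̄ᵢ−x̄)² = 895.120; SSW = ΣΣ(x−x̄ᵢ)² = 698.556
MSB = 895.120/3 = 298.3734; MSW = 698.556/33 = 21.1684
F = MSB/MSW = 14.0953
df = (3, 33)
p-value (upper-tail) = 0.00000
At α=0.05: p < α → reject H₀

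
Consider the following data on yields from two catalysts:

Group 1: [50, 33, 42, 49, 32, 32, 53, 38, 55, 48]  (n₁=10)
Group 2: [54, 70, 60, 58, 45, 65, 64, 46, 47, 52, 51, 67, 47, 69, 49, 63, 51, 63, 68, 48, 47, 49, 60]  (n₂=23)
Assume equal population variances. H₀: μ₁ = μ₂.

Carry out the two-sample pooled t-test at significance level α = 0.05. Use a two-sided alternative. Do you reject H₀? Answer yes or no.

reject H₀: yes

x̄₁=43.200, s₁=8.954, n₁=10
x̄₂=56.217, s₂=8.538, n₂=23
s_p² = [9·8.954² + 22·8.538²]/31 = 75.0165
SE = √(s_p²·(1/10+1/23)) = 3.2807
t = (43.200−56.217)/3.2807 = -3.9678
df = 31
p-value (two-sided) = 0.00040
At α=0.05: p < α → reject H₀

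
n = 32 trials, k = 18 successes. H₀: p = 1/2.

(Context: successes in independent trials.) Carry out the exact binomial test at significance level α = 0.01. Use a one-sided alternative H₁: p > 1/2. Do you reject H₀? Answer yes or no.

reject H₀: no

Exact binomial: n=32, k=18, p₀=1/2=0.5000
P(X≥18) from Σ C(n,i)·p₀^i·(1−p₀)^(n−i)
p-value (one-sided, H₁ greater) = 0.29831
At α=0.01: p ≥ α → fail to reject H₀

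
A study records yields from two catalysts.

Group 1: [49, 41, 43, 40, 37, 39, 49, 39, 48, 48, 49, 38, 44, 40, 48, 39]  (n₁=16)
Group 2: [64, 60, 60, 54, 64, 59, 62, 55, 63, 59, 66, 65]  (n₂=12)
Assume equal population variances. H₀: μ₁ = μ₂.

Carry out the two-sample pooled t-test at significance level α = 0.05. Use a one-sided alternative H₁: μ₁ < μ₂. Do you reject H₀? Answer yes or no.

x̄₁=43.188, s₁=4.578, n₁=16
x̄₂=60.917, s₂=3.801, n₂=12
s_p² = [15·4.578² + 11·3.801²]/26 = 18.2059
SE = √(s_p²·(1/16+1/12)) = 1.6294
t = (43.188−60.917)/1.6294 = -10.8806
df = 26
p-value (one-sided, H₁ less) = 0.00000
At α=0.05: p < α → reject H₀

reject H₀: yes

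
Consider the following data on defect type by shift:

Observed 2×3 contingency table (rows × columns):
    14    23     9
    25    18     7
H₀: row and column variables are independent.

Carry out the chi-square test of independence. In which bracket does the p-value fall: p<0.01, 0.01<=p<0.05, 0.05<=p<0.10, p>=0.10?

Row totals [46, 50], col totals [39, 41, 16], n=96
χ² = (14−18.69)²/18.69 + (23−19.65)²/19.65 + (9−7.67)²/7.67 + (25−20.31)²/20.31 + (18−21.35)²/21.35 + (7−8.33)²/8.33 = 3.8023
df = 2
p-value (upper-tail) = 0.14940
→ bracket: p>=0.10

p-value bracket: p>=0.10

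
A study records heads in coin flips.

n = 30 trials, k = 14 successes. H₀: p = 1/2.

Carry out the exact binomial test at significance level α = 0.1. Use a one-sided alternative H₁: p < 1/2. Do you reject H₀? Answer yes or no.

Exact binomial: n=30, k=14, p₀=1/2=0.5000
P(X≤14) from Σ C(n,i)·p₀^i·(1−p₀)^(n−i)
p-value (one-sided, H₁ less) = 0.42777
At α=0.1: p ≥ α → fail to reject H₀

reject H₀: no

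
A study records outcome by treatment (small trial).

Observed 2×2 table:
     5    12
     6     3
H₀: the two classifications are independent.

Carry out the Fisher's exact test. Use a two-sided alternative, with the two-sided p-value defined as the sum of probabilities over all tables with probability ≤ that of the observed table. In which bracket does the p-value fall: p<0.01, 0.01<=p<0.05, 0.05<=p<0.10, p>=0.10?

Margins: r₁=17, r₂=9, c₁=11, c₂=15, n=26
p_obs = C(17,5)·C(9,6)/C(26,11); sum pmf over tables with pmf ≤ p_obs
p-value (two-sided) = 0.10343
→ bracket: p>=0.10

p-value bracket: p>=0.10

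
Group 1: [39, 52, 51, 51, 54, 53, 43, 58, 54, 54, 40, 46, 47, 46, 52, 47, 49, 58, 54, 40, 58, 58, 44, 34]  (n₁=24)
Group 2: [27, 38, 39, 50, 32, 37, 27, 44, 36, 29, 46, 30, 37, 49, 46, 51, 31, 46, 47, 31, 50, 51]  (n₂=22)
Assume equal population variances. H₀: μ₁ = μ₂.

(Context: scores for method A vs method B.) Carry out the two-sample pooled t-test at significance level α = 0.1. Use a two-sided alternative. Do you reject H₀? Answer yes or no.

x̄₁=49.250, s₁=6.720, n₁=24
x̄₂=39.727, s₂=8.503, n₂=22
s_p² = [23·6.720² + 21·8.503²]/44 = 58.1105
SE = √(s_p²·(1/24+1/22)) = 2.2500
t = (49.250−39.727)/2.2500 = 4.2323
df = 44
p-value (two-sided) = 0.00012
At α=0.1: p < α → reject H₀

reject H₀: yes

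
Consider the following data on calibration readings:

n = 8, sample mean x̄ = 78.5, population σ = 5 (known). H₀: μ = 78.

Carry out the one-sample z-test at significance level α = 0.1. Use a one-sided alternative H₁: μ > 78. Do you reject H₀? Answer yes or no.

SE = σ/√n = 5/√8 = 1.7678
z = (x̄−μ₀)/SE = (78.5−78)/1.7678 = 0.2828
p-value (one-sided, H₁ greater) = 0.38865
At α=0.1: p ≥ α → fail to reject H₀

reject H₀: no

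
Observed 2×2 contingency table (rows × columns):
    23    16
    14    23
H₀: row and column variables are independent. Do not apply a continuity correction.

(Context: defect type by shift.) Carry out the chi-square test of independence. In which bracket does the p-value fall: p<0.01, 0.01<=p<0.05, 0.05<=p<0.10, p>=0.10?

p-value bracket: 0.05<=p<0.10

Row totals [39, 37], col totals [37, 39], n=76
χ² = (23−18.99)²/18.99 + (16−20.01)²/20.01 + (14−18.01)²/18.01 + (23−18.99)²/18.99 = 3.3953
df = 1
p-value (upper-tail) = 0.06538
→ bracket: 0.05<=p<0.10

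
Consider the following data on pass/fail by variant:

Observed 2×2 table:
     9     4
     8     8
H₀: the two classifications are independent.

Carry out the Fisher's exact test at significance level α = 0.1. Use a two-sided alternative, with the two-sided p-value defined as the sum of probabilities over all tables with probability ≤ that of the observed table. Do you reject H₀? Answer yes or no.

Margins: r₁=13, r₂=16, c₁=17, c₂=12, n=29
p_obs = C(13,9)·C(16,8)/C(29,17); sum pmf over tables with pmf ≤ p_obs
p-value (two-sided) = 0.45150
At α=0.1: p ≥ α → fail to reject H₀

reject H₀: no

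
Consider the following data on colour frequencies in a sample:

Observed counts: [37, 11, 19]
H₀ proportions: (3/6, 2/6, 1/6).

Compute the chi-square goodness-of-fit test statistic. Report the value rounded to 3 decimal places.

test statistic = 11.612

n = 67; E_i = n·p_i = [33.50, 22.33, 11.17]
χ² = (37−33.50)²/33.50 + (11−22.33)²/22.33 + (19−11.17)²/11.17 = 11.6119
df = 2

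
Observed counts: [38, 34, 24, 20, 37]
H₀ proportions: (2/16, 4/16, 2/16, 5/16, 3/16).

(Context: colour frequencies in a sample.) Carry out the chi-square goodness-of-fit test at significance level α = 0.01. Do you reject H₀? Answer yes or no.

n = 153; E_i = n·p_i = [19.12, 38.25, 19.12, 47.81, 28.69]
χ² = (38−19.12)²/19.12 + (34−38.25)²/38.25 + (24−19.12)²/19.12 + (20−47.81)²/47.81 + (37−28.69)²/28.69 = 38.9303
df = 4
p-value (upper-tail) = 0.00000
At α=0.01: p < α → reject H₀

reject H₀: yes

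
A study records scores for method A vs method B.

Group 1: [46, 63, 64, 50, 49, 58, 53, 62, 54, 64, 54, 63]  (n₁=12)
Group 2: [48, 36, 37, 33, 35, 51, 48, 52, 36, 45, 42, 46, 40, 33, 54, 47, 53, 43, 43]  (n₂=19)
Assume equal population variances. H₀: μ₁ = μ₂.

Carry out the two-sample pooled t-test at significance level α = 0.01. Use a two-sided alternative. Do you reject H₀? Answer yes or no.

reject H₀: yes

x̄₁=56.667, s₁=6.485, n₁=12
x̄₂=43.263, s₂=6.879, n₂=19
s_p² = [11·6.485² + 18·6.879²]/29 = 45.3224
SE = √(s_p²·(1/12+1/19)) = 2.4824
t = (56.667−43.263)/2.4824 = 5.3994
df = 29
p-value (two-sided) = 0.00001
At α=0.01: p < α → reject H₀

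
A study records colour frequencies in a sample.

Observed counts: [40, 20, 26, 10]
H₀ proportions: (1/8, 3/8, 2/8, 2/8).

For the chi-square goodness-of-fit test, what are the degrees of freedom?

df = k − 1 = 4 − 1 = 3

degrees of freedom = 3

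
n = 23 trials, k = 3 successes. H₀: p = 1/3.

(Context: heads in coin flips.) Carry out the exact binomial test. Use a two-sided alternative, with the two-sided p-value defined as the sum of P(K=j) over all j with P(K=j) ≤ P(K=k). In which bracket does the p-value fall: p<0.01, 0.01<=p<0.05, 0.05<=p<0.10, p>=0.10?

p-value bracket: 0.01<=p<0.05

Exact binomial: n=23, k=3, p₀=1/3=0.3333
P(X=j) = C(n,j)·p₀^j·(1−p₀)^(n−j); p = Σ P(X=j) over j with P(X=j) ≤ P(X=3)
p-value (two-sided) = 0.04511
→ bracket: 0.01<=p<0.05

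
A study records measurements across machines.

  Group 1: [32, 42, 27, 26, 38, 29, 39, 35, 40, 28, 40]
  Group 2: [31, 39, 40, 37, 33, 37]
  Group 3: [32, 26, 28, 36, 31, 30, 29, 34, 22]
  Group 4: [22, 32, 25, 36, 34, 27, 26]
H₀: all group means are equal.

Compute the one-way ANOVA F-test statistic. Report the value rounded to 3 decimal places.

Group means [34.18, 36.17, 29.78, 28.86], grand mean 32.212
SSB = Σnᵢ(x̄ᵢ−x̄)² = 268.633; SSW = ΣΣ(x−x̄ᵢ)² = 718.882
MSB = 268.633/3 = 89.5443; MSW = 718.882/29 = 24.7890
F = MSB/MSW = 3.6123
df = (3, 29)

test statistic = 3.612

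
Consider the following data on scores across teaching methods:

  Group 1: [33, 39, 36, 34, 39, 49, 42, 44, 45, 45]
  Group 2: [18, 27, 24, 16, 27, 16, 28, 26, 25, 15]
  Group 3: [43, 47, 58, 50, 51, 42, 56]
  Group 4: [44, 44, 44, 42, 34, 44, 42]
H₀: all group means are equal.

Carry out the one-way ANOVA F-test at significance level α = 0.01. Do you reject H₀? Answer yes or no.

Group means [40.60, 22.20, 49.57, 42.00], grand mean 37.324
SSB = Σnᵢ(x̄ᵢ−x̄)² = 3597.727; SSW = ΣΣ(x−x̄ᵢ)² = 803.714
MSB = 3597.727/3 = 1199.2423; MSW = 803.714/30 = 26.7905
F = MSB/MSW = 44.7638
df = (3, 30)
p-value (upper-tail) = 0.00000
At α=0.01: p < α → reject H₀

reject H₀: yes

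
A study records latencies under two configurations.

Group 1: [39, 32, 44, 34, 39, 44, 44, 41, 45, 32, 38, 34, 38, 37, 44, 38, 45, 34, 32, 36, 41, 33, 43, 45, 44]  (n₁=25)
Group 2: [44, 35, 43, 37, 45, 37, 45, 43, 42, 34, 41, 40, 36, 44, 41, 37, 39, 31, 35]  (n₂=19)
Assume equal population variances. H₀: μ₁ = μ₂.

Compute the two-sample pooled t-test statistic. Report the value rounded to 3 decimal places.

x̄₁=39.040, s₁=4.704, n₁=25
x̄₂=39.421, s₂=4.154, n₂=19
s_p² = [24·4.704² + 18·4.154²]/42 = 20.0379
SE = √(s_p²·(1/25+1/19)) = 1.3624
t = (39.040−39.421)/1.3624 = -0.2797
df = 42

test statistic = -0.280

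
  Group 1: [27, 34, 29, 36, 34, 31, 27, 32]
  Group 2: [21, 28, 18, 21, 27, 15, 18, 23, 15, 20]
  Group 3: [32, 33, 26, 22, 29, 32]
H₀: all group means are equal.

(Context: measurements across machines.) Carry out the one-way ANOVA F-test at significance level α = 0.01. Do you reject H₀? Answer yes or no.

Group means [31.25, 20.60, 29.00], grand mean 26.250
SSB = Σnᵢ(x̄ᵢ−x̄)² = 564.600; SSW = ΣΣ(x−x̄ᵢ)² = 349.900
MSB = 564.600/2 = 282.3000; MSW = 349.900/21 = 16.6619
F = MSB/MSW = 16.9428
df = (2, 21)
p-value (upper-tail) = 0.00004
At α=0.01: p < α → reject H₀

reject H₀: yes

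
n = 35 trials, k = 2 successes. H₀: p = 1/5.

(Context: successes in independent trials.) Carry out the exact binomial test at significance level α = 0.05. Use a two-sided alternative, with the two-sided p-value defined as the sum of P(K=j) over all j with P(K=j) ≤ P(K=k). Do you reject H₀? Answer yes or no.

reject H₀: yes

Exact binomial: n=35, k=2, p₀=1/5=0.2000
P(X=j) = C(n,j)·p₀^j·(1−p₀)^(n−j); p = Σ P(X=j) over j with P(X=j) ≤ P(X=2)
p-value (two-sided) = 0.03322
At α=0.05: p < α → reject H₀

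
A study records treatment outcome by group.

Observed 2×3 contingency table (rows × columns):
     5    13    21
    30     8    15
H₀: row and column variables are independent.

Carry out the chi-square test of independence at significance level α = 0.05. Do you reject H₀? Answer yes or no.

reject H₀: yes

Row totals [39, 53], col totals [35, 21, 36], n=92
χ² = (5−14.84)²/14.84 + (13−8.90)²/8.90 + (21−15.26)²/15.26 + (30−20.16)²/20.16 + (8−12.10)²/12.10 + (15−20.74)²/20.74 = 18.3419
df = 2
p-value (upper-tail) = 0.00010
At α=0.05: p < α → reject H₀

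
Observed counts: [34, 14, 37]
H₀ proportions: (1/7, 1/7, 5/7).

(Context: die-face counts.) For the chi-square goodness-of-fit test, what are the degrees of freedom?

df = k − 1 = 3 − 1 = 2

degrees of freedom = 2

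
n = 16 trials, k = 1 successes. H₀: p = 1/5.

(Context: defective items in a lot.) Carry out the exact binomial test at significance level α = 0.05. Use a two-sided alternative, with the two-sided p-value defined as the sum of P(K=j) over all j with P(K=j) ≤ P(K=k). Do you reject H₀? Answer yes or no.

Exact binomial: n=16, k=1, p₀=1/5=0.2000
P(X=j) = C(n,j)·p₀^j·(1−p₀)^(n−j); p = Σ P(X=j) over j with P(X=j) ≤ P(X=1)
p-value (two-sided) = 0.22243
At α=0.05: p ≥ α → fail to reject H₀

reject H₀: no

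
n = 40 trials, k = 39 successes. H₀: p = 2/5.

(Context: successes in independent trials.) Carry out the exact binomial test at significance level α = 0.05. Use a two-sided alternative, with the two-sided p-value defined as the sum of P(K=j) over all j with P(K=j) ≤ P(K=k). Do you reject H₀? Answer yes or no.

reject H₀: yes

Exact binomial: n=40, k=39, p₀=2/5=0.4000
P(X=j) = C(n,j)·p₀^j·(1−p₀)^(n−j); p = Σ P(X=j) over j with P(X=j) ≤ P(X=39)
p-value (two-sided) = 0.00000
At α=0.05: p < α → reject H₀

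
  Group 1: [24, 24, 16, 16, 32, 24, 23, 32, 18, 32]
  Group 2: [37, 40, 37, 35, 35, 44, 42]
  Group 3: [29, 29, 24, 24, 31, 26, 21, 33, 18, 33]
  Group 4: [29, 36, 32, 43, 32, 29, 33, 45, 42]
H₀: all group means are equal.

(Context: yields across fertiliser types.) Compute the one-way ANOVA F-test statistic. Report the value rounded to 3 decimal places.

test statistic = 13.719

Group means [24.10, 38.57, 26.80, 35.67], grand mean 30.556
SSB = Σnᵢ(x̄ᵢ−x̄)² = 1242.675; SSW = ΣΣ(x−x̄ᵢ)² = 966.214
MSB = 1242.675/3 = 414.2249; MSW = 966.214/32 = 30.1942
F = MSB/MSW = 13.7187
df = (3, 32)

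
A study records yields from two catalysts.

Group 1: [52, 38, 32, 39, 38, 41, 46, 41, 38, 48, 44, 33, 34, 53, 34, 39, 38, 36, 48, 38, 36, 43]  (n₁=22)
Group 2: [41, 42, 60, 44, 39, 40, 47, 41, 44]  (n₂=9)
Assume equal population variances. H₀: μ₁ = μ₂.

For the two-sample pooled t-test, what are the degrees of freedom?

df = n₁ + n₂ − 2 = 22 + 9 − 2 = 29

degrees of freedom = 29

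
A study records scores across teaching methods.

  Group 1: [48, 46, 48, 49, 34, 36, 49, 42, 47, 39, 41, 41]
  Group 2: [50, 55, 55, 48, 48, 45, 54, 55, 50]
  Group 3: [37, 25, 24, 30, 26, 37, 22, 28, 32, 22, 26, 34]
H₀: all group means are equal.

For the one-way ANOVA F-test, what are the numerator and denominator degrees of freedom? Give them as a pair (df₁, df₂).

degrees of freedom = [2, 30]

k = 3 groups, N = 33 total
df = (k−1, N−k) = (3−1, 33−3) = (2, 30)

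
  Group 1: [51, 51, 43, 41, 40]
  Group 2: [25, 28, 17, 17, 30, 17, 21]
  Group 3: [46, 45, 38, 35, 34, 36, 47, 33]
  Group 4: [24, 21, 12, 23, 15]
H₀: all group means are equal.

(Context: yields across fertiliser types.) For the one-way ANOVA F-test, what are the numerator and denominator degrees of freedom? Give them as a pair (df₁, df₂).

k = 4 groups, N = 25 total
df = (k−1, N−k) = (4−1, 25−4) = (3, 21)

degrees of freedom = [3, 21]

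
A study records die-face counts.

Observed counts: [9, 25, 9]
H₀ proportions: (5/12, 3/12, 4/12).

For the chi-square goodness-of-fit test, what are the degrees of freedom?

df = k − 1 = 3 − 1 = 2

degrees of freedom = 2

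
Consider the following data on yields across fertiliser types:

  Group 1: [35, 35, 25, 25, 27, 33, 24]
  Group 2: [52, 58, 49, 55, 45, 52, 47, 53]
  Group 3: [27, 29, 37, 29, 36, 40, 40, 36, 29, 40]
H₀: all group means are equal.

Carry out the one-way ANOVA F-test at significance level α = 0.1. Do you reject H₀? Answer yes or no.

Group means [29.14, 51.38, 34.30], grand mean 38.320
SSB = Σnᵢ(x̄ᵢ−x̄)² = 2114.608; SSW = ΣΣ(x−x̄ᵢ)² = 522.832
MSB = 2114.608/2 = 1057.3039; MSW = 522.832/22 = 23.7651
F = MSB/MSW = 44.4898
df = (2, 22)
p-value (upper-tail) = 0.00000
At α=0.1: p < α → reject H₀

reject H₀: yes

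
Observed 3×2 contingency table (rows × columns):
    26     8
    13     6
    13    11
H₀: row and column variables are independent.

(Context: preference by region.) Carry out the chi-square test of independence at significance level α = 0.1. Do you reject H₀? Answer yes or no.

reject H₀: no

Row totals [34, 19, 24], col totals [52, 25], n=77
χ² = (26−22.96)²/22.96 + (8−11.04)²/11.04 + (13−12.83)²/12.83 + (6−6.17)²/6.17 + (13−16.21)²/16.21 + (11−7.79)²/7.79 = 3.2011
df = 2
p-value (upper-tail) = 0.20179
At α=0.1: p ≥ α → fail to reject H₀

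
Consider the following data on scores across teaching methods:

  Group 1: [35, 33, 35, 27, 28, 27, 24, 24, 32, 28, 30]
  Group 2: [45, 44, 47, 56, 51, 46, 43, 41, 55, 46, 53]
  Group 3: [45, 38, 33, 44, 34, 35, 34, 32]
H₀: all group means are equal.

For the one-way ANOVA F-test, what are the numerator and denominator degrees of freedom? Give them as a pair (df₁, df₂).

k = 3 groups, N = 30 total
df = (k−1, N−k) = (3−1, 30−3) = (2, 27)

degrees of freedom = [2, 27]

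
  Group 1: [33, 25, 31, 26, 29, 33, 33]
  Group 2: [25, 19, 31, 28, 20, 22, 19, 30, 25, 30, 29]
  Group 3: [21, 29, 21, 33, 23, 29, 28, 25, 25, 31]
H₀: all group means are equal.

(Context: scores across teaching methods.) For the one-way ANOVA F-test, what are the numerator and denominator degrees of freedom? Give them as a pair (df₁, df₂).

degrees of freedom = [2, 25]

k = 3 groups, N = 28 total
df = (k−1, N−k) = (3−1, 28−3) = (2, 25)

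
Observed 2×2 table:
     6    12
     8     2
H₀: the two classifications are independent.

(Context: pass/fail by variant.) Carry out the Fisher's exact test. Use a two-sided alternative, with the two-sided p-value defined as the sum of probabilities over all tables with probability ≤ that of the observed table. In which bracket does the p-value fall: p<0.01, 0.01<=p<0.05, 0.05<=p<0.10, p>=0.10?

Margins: r₁=18, r₂=10, c₁=14, c₂=14, n=28
p_obs = C(18,6)·C(10,8)/C(28,14); sum pmf over tables with pmf ≤ p_obs
p-value (two-sided) = 0.04607
→ bracket: 0.01<=p<0.05

p-value bracket: 0.01<=p<0.05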